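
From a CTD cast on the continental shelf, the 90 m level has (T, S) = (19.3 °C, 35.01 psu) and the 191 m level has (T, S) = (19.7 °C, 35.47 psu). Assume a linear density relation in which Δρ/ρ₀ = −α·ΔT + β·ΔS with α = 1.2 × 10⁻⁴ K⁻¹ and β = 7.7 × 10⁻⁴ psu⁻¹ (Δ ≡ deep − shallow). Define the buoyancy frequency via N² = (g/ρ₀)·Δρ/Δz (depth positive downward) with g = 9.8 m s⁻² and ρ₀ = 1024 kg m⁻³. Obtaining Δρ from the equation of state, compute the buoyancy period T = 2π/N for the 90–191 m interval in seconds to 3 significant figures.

1.15 × 10³ s

ΔT = +0.4 K, ΔS = +0.46 psu (deep − shallow).
Δρ/ρ₀ = −αΔT + βΔS = -4.80 × 10⁻⁵ + 3.542 × 10⁻⁴ = 3.062 × 10⁻⁴, so Δρ ≈ 0.3135 kg m⁻³.
N² = (g/ρ₀)·Δρ/Δz = g·(Δρ/ρ₀)/Δz = 9.8 × 3.062 × 10⁻⁴ / 101 = 2.9710 × 10⁻⁵ s⁻².
N = √(2.9710 × 10⁻⁵) = 5.4507 × 10⁻³ rad s⁻¹ → T = 2π/N = 1.1527 × 10³ s ≈ 1.15 × 10³ s.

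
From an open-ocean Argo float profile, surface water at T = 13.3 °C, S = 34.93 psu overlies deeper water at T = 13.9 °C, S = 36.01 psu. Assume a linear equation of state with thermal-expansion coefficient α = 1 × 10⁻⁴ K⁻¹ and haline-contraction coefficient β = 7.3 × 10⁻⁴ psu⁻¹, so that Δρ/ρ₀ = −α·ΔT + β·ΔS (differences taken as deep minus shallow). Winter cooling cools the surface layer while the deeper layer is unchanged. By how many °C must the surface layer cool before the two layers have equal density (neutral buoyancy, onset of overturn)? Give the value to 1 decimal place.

7.3 °C

Neutral buoyancy requires Δρ = 0, i.e. −α(T_deep − T_surf′) + β(S_deep − S_surf) = 0.
T_surf′ = T_deep − (β/α)·ΔS = 13.9 − (7.3 × 10⁻⁴/1 × 10⁻⁴)·(+1.08) = 6.016 °C.
Cooling required: 13.3 − (6.016) = 7.284 °C.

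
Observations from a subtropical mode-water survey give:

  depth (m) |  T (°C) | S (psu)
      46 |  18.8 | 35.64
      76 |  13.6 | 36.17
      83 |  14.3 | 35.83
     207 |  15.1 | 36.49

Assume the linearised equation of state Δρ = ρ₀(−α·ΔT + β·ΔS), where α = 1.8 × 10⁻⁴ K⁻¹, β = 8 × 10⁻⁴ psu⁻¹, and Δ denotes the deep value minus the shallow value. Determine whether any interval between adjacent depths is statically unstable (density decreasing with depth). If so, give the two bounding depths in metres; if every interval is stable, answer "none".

Evaluate Δρ/ρ₀ = −αΔT + βΔS across each adjacent pair:
  46–76 m: −αΔT+βΔS = −(1.8 × 10⁻⁴)(-5.2)+(8 × 10⁻⁴)(+0.53) = 1.4 × 10⁻³ → stable
  76–83 m: −αΔT+βΔS = −(1.8 × 10⁻⁴)(+0.7)+(8 × 10⁻⁴)(-0.34) = -4.0 × 10⁻⁴ → UNSTABLE
  83–207 m: −αΔT+βΔS = −(1.8 × 10⁻⁴)(+0.8)+(8 × 10⁻⁴)(+0.66) = 3.8 × 10⁻⁴ → stable
The 76–83 m interval has Δρ < 0: lighter water underlies denser water.

76–83 m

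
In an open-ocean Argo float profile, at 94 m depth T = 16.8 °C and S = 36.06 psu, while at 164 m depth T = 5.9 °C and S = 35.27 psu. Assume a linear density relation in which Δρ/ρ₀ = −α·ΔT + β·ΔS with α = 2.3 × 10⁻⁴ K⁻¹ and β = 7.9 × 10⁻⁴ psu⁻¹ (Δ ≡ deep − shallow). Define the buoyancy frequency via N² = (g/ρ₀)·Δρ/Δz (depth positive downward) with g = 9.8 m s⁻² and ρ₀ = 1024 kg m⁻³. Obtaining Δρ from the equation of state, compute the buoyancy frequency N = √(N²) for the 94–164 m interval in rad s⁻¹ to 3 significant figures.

ΔT = -10.9 K, ΔS = -0.79 psu (deep − shallow).
Δρ/ρ₀ = −αΔT + βΔS = 2.507 × 10⁻³ − 6.241 × 10⁻⁴ = 1.8829 × 10⁻³, so Δρ ≈ 1.928 kg m⁻³.
N² = (g/ρ₀)·Δρ/Δz = g·(Δρ/ρ₀)/Δz = 9.8 × 1.8829 × 10⁻³ / 70 = 2.6361 × 10⁻⁴ s⁻².
N = √(2.6361 × 10⁻⁴) = 0.016236 rad s⁻¹ ≈ 0.0162 rad s⁻¹.

0.0162 rad s⁻¹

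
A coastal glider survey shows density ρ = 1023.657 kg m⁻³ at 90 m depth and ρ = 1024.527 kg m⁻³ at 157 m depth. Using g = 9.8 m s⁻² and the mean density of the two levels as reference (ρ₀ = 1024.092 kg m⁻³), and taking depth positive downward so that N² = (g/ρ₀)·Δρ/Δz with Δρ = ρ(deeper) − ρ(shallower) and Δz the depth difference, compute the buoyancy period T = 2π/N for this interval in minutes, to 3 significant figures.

9.39 min

Δρ = 1024.527 − 1023.657 = 0.870 kg m⁻³ over Δz = 157 − 90 = 67 m.
N² = (9.8/1024.092) × (0.870/67) = 1.2426 × 10⁻⁴ s⁻².
N = √(1.2426 × 10⁻⁴) = 0.011147 rad s⁻¹, so T = 2π/N = 563.67 s = 9.3945 min ≈ 9.39 min.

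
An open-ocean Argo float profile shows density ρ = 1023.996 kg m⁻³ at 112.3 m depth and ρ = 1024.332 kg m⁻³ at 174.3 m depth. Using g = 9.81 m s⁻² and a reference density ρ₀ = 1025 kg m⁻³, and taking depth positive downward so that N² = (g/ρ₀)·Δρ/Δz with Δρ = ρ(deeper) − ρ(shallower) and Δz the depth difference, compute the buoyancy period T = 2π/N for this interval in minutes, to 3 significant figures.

Δρ = 1024.332 − 1023.996 = 0.336 kg m⁻³ over Δz = 174.3 − 112.3 = 62 m.
N² = (9.81/1025) × (0.336/62) = 5.1867 × 10⁻⁵ s⁻².
N = √(5.1867 × 10⁻⁵) = 7.2019 × 10⁻³ rad s⁻¹, so T = 2π/N = 872.43 s = 14.540 min ≈ 14.5 min.

14.5 min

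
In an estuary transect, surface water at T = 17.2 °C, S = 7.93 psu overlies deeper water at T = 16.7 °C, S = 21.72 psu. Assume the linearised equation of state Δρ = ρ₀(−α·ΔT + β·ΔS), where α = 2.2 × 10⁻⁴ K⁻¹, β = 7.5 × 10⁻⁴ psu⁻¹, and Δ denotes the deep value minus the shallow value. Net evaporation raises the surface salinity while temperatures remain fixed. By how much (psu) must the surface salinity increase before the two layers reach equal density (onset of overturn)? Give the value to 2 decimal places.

13.94 psu

Neutral buoyancy requires −α(T_deep − T_surf) + β(S_deep − S_surf′) = 0.
S_surf′ = S_deep − (α/β)·ΔT = 21.72 − (2.2 × 10⁻⁴/7.5 × 10⁻⁴)·(-0.5) = 21.8667 psu.
Increase required: 21.8667 − 7.93 = 13.9367 psu.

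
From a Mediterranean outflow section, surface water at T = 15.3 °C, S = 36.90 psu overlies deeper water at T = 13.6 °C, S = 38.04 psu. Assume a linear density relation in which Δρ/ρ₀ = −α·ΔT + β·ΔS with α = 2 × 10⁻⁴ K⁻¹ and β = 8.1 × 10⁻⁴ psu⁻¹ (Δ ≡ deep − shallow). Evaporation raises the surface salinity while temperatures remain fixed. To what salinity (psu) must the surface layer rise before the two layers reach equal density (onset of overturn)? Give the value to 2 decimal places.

38.46 psu

Neutral buoyancy requires −α(T_deep − T_surf) + β(S_deep − S_surf′) = 0.
S_surf′ = S_deep − (α/β)·ΔT = 38.04 − (2 × 10⁻⁴/8.1 × 10⁻⁴)·(-1.7) = 38.4598 psu.
Increase required: 38.4598 − 36.90 = 1.5598 psu.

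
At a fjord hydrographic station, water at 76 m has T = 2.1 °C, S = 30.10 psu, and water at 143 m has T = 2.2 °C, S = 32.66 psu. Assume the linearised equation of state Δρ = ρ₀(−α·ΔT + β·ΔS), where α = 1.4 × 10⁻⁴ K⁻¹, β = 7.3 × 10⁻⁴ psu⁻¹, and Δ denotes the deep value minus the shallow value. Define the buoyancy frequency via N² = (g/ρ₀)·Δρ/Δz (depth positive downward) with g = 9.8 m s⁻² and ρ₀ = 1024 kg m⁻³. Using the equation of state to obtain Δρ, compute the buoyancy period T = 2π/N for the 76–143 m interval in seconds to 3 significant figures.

381 s

ΔT = +0.1 K, ΔS = +2.56 psu (deep − shallow).
Δρ/ρ₀ = −αΔT + βΔS = -1.40 × 10⁻⁵ + 1.8688 × 10⁻³ = 1.8548 × 10⁻³, so Δρ ≈ 1.899 kg m⁻³.
N² = (g/ρ₀)·Δρ/Δz = g·(Δρ/ρ₀)/Δz = 9.8 × 1.8548 × 10⁻³ / 67 = 2.7130 × 10⁻⁴ s⁻².
N = √(2.7130 × 10⁻⁴) = 0.016471 rad s⁻¹ → T = 2π/N = 381.47 s ≈ 381 s.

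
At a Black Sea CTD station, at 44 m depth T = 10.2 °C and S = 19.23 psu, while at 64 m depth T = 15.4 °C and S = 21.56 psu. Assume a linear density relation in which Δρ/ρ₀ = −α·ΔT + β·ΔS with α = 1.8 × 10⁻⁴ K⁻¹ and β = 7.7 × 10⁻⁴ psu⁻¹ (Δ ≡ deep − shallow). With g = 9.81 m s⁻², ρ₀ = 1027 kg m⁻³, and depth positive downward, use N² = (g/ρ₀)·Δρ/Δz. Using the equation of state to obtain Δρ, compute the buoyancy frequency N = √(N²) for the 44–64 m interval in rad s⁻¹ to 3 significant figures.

ΔT = +5.2 K, ΔS = +2.33 psu (deep − shallow).
Δρ/ρ₀ = −αΔT + βΔS = -9.36 × 10⁻⁴ + 1.7941 × 10⁻³ = 8.581 × 10⁻⁴, so Δρ ≈ 0.8813 kg m⁻³.
N² = (g/ρ₀)·Δρ/Δz = g·(Δρ/ρ₀)/Δz = 9.81 × 8.581 × 10⁻⁴ / 20 = 4.2090 × 10⁻⁴ s⁻².
N = √(4.2090 × 10⁻⁴) = 0.020516 rad s⁻¹ ≈ 0.0205 rad s⁻¹.

0.0205 rad s⁻¹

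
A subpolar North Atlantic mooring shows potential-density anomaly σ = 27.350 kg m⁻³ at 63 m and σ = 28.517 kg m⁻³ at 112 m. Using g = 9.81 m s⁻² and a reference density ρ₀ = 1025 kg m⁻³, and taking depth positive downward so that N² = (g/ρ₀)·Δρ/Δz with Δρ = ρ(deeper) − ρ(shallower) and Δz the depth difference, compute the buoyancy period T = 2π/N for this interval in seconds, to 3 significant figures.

Δρ = 1028.517 − 1027.350 = 1.167 kg m⁻³ over Δz = 112 − 63 = 49 m.
N² = (9.81/1025) × (1.167/49) = 2.2794 × 10⁻⁴ s⁻².
N = √(2.2794 × 10⁻⁴) = 0.015098 rad s⁻¹, so T = 2π/N = 416.16 s ≈ 416 s.

416 s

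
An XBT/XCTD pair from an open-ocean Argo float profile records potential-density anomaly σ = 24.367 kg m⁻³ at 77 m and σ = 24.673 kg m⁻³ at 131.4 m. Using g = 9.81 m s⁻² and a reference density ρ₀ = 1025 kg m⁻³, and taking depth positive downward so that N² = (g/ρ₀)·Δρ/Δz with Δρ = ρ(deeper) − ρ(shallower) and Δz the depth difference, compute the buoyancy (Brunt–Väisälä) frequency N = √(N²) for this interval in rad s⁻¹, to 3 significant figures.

7.34 × 10⁻³ rad s⁻¹

Δρ = 1024.673 − 1024.367 = 0.306 kg m⁻³ over Δz = 131.4 − 77 = 54.4 m.
N² = (9.81/1025) × (0.306/54.4) = 5.3835 × 10⁻⁵ s⁻².
N = √(5.3835 × 10⁻⁵) = 7.3372 × 10⁻³ rad s⁻¹ ≈ 7.34 × 10⁻³ rad s⁻¹.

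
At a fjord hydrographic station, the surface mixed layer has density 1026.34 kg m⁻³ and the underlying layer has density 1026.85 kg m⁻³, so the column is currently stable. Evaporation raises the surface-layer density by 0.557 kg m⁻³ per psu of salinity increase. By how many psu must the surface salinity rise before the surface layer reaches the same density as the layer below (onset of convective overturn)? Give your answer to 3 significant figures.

0.916 psu

Density deficit of the surface layer: 1026.85 − 1026.34 = 0.51 kg m⁻³.
Required change = 0.51 / 0.557 = 0.916 psu.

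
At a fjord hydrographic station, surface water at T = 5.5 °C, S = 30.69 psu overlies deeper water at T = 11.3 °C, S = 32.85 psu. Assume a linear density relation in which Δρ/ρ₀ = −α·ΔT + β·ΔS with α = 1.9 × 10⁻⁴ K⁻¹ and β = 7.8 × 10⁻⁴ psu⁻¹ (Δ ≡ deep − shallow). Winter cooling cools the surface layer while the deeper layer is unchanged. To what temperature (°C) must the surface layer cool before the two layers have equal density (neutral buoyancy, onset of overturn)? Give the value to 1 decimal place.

Neutral buoyancy requires Δρ = 0, i.e. −α(T_deep − T_surf′) + β(S_deep − S_surf) = 0.
T_surf′ = T_deep − (β/α)·ΔS = 11.3 − (7.8 × 10⁻⁴/1.9 × 10⁻⁴)·(+2.16) = 2.433 °C.
Cooling required: 5.5 − (2.433) = 3.067 °C.

2.4 °C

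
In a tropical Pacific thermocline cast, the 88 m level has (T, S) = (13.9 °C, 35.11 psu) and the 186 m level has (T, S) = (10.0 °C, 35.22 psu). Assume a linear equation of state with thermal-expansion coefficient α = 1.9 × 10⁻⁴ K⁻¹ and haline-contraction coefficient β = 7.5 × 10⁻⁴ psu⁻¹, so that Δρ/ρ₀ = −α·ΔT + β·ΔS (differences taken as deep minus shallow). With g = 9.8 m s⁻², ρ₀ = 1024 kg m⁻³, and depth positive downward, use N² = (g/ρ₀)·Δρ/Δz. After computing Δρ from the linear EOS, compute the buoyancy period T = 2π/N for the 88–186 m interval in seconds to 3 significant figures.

692 s

ΔT = -3.9 K, ΔS = +0.11 psu (deep − shallow).
Δρ/ρ₀ = −αΔT + βΔS = 7.41 × 10⁻⁴ + 8.25 × 10⁻⁵ = 8.235 × 10⁻⁴, so Δρ ≈ 0.8433 kg m⁻³.
N² = (g/ρ₀)·Δρ/Δz = g·(Δρ/ρ₀)/Δz = 9.8 × 8.235 × 10⁻⁴ / 98 = 8.2350 × 10⁻⁵ s⁻².
N = √(8.2350 × 10⁻⁵) = 9.0747 × 10⁻³ rad s⁻¹ → T = 2π/N = 692.38 s ≈ 692 s.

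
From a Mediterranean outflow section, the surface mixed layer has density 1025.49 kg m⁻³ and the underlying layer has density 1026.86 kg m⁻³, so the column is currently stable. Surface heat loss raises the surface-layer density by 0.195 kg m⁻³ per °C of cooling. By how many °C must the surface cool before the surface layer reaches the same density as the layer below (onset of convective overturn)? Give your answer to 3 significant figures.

Density deficit of the surface layer: 1026.86 − 1025.49 = 1.37 kg m⁻³.
Required change = 1.37 / 0.195 = 7.03 °C.

7.03 °C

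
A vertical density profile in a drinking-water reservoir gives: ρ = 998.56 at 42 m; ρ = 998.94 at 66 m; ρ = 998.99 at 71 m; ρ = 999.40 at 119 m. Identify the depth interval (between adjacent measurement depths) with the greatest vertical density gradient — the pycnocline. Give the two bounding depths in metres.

42–66 m

Compute the density gradient over each adjacent pair:
  42–66 m: Δρ/Δz = 0.38/24 = 0.016 kg m⁻⁴
  66–71 m: Δρ/Δz = 0.05/5 = 0.010 kg m⁻⁴
  71–119 m: Δρ/Δz = 0.41/48 = 8.5 × 10⁻³ kg m⁻⁴
The largest gradient is in the 42–66 m interval — the pycnocline.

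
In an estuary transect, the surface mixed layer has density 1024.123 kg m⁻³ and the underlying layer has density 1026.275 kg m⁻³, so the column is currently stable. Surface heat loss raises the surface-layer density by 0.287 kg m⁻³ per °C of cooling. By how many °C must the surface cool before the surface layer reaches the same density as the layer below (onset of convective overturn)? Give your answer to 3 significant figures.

Density deficit of the surface layer: 1026.275 − 1024.123 = 2.152 kg m⁻³.
Required change = 2.152 / 0.287 = 7.50 °C.

7.50 °C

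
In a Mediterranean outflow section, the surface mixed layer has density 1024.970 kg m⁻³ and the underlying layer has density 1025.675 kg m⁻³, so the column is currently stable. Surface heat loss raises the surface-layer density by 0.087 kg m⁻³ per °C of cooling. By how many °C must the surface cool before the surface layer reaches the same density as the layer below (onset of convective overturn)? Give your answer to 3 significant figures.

8.10 °C

Density deficit of the surface layer: 1025.675 − 1024.970 = 0.705 kg m⁻³.
Required change = 0.705 / 0.087 = 8.10 °C.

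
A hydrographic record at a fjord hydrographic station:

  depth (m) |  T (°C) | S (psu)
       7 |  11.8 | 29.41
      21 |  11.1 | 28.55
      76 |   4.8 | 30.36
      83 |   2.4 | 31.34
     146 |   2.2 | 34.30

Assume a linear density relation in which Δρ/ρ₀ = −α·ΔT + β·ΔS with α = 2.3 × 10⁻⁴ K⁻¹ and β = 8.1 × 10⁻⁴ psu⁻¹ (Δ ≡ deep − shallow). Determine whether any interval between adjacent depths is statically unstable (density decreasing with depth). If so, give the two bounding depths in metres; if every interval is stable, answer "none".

7–21 m

Evaluate Δρ/ρ₀ = −αΔT + βΔS across each adjacent pair:
  7–21 m: −αΔT+βΔS = −(2.3 × 10⁻⁴)(-0.7)+(8.1 × 10⁻⁴)(-0.86) = -5.4 × 10⁻⁴ → UNSTABLE
  21–76 m: −αΔT+βΔS = −(2.3 × 10⁻⁴)(-6.3)+(8.1 × 10⁻⁴)(+1.81) = 2.9 × 10⁻³ → stable
  76–83 m: −αΔT+βΔS = −(2.3 × 10⁻⁴)(-2.4)+(8.1 × 10⁻⁴)(+0.98) = 1.3 × 10⁻³ → stable
  83–146 m: −αΔT+βΔS = −(2.3 × 10⁻⁴)(-0.2)+(8.1 × 10⁻⁴)(+2.96) = 2.4 × 10⁻³ → stable
The 7–21 m interval has Δρ < 0: lighter water underlies denser water.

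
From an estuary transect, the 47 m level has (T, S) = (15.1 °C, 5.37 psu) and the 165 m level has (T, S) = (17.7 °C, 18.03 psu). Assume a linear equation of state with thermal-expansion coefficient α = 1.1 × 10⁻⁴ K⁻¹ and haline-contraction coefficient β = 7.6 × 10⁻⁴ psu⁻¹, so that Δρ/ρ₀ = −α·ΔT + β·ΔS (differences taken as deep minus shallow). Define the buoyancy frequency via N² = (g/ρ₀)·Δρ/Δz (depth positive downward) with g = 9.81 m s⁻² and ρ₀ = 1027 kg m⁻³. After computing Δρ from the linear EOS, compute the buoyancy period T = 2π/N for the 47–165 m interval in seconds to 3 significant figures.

226 s

ΔT = +2.6 K, ΔS = +12.66 psu (deep − shallow).
Δρ/ρ₀ = −αΔT + βΔS = -2.86 × 10⁻⁴ + 9.6216 × 10⁻³ = 9.3356 × 10⁻³, so Δρ ≈ 9.588 kg m⁻³.
N² = (g/ρ₀)·Δρ/Δz = g·(Δρ/ρ₀)/Δz = 9.81 × 9.3356 × 10⁻³ / 118 = 7.7612 × 10⁻⁴ s⁻².
N = √(7.7612 × 10⁻⁴) = 0.027859 rad s⁻¹ → T = 2π/N = 225.54 s ≈ 226 s.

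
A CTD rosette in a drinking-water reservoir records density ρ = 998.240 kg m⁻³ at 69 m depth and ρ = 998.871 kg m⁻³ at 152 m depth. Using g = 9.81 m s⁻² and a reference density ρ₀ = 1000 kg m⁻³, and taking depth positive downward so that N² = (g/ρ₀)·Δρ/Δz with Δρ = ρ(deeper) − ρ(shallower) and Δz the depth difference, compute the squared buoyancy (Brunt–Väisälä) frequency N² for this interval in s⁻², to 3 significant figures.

Δρ = 998.871 − 998.240 = 0.631 kg m⁻³ over Δz = 152 − 69 = 83 m.
N² = (9.81/1000) × (0.631/83) = 7.4580 × 10⁻⁵ s⁻² ≈ 7.46 × 10⁻⁵ s⁻².
Since Δρ > 0 the layer is stably stratified.

7.46 × 10⁻⁵ s⁻²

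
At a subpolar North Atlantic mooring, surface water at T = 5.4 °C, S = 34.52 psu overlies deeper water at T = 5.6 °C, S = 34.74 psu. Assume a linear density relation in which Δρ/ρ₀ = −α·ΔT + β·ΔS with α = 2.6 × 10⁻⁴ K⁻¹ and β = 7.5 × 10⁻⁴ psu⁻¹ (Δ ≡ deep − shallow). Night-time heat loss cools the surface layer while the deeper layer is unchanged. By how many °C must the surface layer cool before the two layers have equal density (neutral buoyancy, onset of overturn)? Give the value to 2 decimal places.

0.43 °C

Neutral buoyancy requires Δρ = 0, i.e. −α(T_deep − T_surf′) + β(S_deep − S_surf) = 0.
T_surf′ = T_deep − (β/α)·ΔS = 5.6 − (7.5 × 10⁻⁴/2.6 × 10⁻⁴)·(+0.22) = 4.9654 °C.
Cooling required: 5.4 − (4.9654) = 0.4346 °C.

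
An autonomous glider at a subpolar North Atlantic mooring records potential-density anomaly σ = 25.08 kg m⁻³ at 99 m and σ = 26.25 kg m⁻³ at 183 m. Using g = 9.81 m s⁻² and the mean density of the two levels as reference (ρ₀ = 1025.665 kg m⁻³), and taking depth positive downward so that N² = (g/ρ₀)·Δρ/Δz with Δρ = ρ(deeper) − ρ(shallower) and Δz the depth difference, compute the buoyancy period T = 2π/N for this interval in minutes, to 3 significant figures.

Δρ = 1026.25 − 1025.08 = 1.17 kg m⁻³ over Δz = 183 − 99 = 84 m.
N² = (9.81/1025.665) × (1.17/84) = 1.3322 × 10⁻⁴ s⁻².
N = √(1.3322 × 10⁻⁴) = 0.011542 rad s⁻¹, so T = 2π/N = 544.38 s = 9.0730 min ≈ 9.07 min.

9.07 min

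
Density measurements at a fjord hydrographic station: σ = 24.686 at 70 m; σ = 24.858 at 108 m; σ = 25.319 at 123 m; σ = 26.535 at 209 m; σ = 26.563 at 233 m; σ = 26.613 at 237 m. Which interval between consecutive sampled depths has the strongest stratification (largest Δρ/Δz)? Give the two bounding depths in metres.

108–123 m

Compute the density gradient over each adjacent pair:
  70–108 m: Δρ/Δz = 0.172/38 = 4.5 × 10⁻³ kg m⁻⁴
  108–123 m: Δρ/Δz = 0.461/15 = 0.031 kg m⁻⁴
  123–209 m: Δρ/Δz = 1.216/86 = 0.014 kg m⁻⁴
  209–233 m: Δρ/Δz = 0.028/24 = 1.2 × 10⁻³ kg m⁻⁴
  233–237 m: Δρ/Δz = 0.050/4 = 0.013 kg m⁻⁴
The largest gradient is in the 108–123 m interval — the pycnocline.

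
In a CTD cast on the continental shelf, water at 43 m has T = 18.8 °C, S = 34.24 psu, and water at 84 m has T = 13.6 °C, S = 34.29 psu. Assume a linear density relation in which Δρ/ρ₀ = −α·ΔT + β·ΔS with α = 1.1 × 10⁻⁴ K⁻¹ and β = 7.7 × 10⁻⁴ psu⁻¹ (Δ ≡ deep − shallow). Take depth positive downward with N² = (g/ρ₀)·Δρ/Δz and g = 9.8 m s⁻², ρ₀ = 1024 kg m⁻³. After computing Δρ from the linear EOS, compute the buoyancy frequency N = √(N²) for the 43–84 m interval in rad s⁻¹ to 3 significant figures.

0.0121 rad s⁻¹

ΔT = -5.2 K, ΔS = +0.05 psu (deep − shallow).
Δρ/ρ₀ = −αΔT + βΔS = 5.72 × 10⁻⁴ + 3.85 × 10⁻⁵ = 6.105 × 10⁻⁴, so Δρ ≈ 0.6252 kg m⁻³.
N² = (g/ρ₀)·Δρ/Δz = g·(Δρ/ρ₀)/Δz = 9.8 × 6.105 × 10⁻⁴ / 41 = 1.4592 × 10⁻⁴ s⁻².
N = √(1.4592 × 10⁻⁴) = 0.012080 rad s⁻¹ ≈ 0.0121 rad s⁻¹.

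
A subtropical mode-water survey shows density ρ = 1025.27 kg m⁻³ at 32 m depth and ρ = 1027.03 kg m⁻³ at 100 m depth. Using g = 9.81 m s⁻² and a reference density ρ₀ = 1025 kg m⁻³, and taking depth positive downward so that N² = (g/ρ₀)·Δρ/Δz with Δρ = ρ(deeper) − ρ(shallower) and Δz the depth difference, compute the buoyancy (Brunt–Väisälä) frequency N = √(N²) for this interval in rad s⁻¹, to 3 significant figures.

Δρ = 1027.03 − 1025.27 = 1.76 kg m⁻³ over Δz = 100 − 32 = 68 m.
N² = (9.81/1025) × (1.76/68) = 2.4771 × 10⁻⁴ s⁻².
N = √(2.4771 × 10⁻⁴) = 0.015739 rad s⁻¹ ≈ 0.0157 rad s⁻¹.

0.0157 rad s⁻¹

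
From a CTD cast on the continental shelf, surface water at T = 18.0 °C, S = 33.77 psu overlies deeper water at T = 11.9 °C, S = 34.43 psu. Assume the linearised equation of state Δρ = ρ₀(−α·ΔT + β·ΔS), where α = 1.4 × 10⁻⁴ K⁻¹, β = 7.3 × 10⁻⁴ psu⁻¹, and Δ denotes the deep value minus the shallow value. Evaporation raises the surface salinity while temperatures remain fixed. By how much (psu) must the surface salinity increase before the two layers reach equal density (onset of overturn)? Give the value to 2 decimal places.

1.83 psu

Neutral buoyancy requires −α(T_deep − T_surf) + β(S_deep − S_surf′) = 0.
S_surf′ = S_deep − (α/β)·ΔT = 34.43 − (1.4 × 10⁻⁴/7.3 × 10⁻⁴)·(-6.1) = 35.5999 psu.
Increase required: 35.5999 − 33.77 = 1.8299 psu.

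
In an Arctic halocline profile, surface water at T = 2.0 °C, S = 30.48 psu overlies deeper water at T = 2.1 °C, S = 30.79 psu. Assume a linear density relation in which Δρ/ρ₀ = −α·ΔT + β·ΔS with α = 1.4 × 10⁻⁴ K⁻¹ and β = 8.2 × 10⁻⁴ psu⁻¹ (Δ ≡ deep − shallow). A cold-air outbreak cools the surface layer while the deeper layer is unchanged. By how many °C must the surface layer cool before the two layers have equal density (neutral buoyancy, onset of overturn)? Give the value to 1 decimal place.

1.7 °C

Neutral buoyancy requires Δρ = 0, i.e. −α(T_deep − T_surf′) + β(S_deep − S_surf) = 0.
T_surf′ = T_deep − (β/α)·ΔS = 2.1 − (8.2 × 10⁻⁴/1.4 × 10⁻⁴)·(+0.31) = 0.284 °C.
Cooling required: 2.0 − (0.284) = 1.716 °C.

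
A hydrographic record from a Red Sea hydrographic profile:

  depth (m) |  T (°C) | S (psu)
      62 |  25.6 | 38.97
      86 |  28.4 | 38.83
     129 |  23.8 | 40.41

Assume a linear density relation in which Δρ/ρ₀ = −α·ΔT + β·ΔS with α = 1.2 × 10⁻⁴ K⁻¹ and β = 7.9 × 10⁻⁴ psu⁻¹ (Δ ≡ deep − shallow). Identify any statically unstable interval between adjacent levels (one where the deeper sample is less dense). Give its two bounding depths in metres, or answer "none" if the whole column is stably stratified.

Evaluate Δρ/ρ₀ = −αΔT + βΔS across each adjacent pair:
  62–86 m: −αΔT+βΔS = −(1.2 × 10⁻⁴)(+2.8)+(7.9 × 10⁻⁴)(-0.14) = -4.5 × 10⁻⁴ → UNSTABLE
  86–129 m: −αΔT+βΔS = −(1.2 × 10⁻⁴)(-4.6)+(7.9 × 10⁻⁴)(+1.58) = 1.8 × 10⁻³ → stable
The 62–86 m interval has Δρ < 0: lighter water underlies denser water.

62–86 m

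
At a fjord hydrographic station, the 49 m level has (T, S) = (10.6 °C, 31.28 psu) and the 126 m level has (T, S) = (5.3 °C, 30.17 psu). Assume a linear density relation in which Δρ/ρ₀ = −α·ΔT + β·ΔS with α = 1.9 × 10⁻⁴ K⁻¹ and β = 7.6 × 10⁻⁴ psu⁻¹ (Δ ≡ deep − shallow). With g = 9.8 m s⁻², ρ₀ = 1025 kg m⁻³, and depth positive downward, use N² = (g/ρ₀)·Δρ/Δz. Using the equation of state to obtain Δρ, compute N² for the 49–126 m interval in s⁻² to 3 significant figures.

2.08 × 10⁻⁵ s⁻²

ΔT = -5.3 K, ΔS = -1.11 psu (deep − shallow).
Δρ/ρ₀ = −αΔT + βΔS = 1.007 × 10⁻³ − 8.436 × 10⁻⁴ = 1.634 × 10⁻⁴, so Δρ ≈ 0.1675 kg m⁻³.
N² = (g/ρ₀)·Δρ/Δz = g·(Δρ/ρ₀)/Δz = 9.8 × 1.634 × 10⁻⁴ / 77 = 2.0796 × 10⁻⁵ s⁻² ≈ 2.08 × 10⁻⁵ s⁻².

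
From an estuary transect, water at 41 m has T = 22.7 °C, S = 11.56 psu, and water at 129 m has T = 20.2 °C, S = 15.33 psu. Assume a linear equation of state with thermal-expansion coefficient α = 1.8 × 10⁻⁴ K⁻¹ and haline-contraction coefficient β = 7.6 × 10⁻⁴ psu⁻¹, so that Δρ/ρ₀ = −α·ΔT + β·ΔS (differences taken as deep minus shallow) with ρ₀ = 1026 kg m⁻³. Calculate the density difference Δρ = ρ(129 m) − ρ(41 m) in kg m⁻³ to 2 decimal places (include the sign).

+3.40 kg m⁻³

ΔT = -2.5 K, ΔS = +3.77 psu (deep − shallow).
Δρ/ρ₀ = −(1.8 × 10⁻⁴)(-2.5) + (7.6 × 10⁻⁴)(+3.77) = 3.3152 × 10⁻³.
Δρ = 1026 × (3.3152 × 10⁻³) = +3.40 kg m⁻³.
Positive Δρ: denser below, stable.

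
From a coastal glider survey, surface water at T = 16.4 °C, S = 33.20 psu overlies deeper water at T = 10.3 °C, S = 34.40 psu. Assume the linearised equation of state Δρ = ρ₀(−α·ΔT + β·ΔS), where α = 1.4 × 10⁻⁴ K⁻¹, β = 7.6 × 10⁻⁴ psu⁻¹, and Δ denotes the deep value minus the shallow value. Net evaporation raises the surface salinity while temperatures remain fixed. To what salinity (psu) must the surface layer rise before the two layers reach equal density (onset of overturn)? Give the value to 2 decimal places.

Neutral buoyancy requires −α(T_deep − T_surf) + β(S_deep − S_surf′) = 0.
S_surf′ = S_deep − (α/β)·ΔT = 34.40 − (1.4 × 10⁻⁴/7.6 × 10⁻⁴)·(-6.1) = 35.5237 psu.
Increase required: 35.5237 − 33.20 = 2.3237 psu.

35.52 psu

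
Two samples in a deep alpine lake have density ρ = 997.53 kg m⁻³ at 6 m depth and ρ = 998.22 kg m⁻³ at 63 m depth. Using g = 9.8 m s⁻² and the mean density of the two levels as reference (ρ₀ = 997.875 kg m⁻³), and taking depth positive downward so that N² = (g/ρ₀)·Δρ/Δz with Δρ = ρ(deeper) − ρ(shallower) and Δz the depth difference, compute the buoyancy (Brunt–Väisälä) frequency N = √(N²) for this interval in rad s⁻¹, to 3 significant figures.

Δρ = 998.22 − 997.53 = 0.69 kg m⁻³ over Δz = 63 − 6 = 57 m.
N² = (9.8/997.875) × (0.69/57) = 1.1888 × 10⁻⁴ s⁻².
N = √(1.1888 × 10⁻⁴) = 0.010903 rad s⁻¹ ≈ 0.0109 rad s⁻¹.
N² > 0, so the interval is statically stable.

0.0109 rad s⁻¹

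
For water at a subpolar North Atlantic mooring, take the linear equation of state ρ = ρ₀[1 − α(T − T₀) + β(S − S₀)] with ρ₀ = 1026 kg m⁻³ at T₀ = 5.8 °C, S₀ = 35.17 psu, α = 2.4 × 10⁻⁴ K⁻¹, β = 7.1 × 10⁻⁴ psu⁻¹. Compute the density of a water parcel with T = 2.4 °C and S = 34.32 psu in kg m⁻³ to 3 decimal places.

1026.218 kg m⁻³

T − T₀ = -3.4 K, S − S₀ = -0.85 psu.
Bracket = 1 − α·(-3.4) + β·(-0.85) = 1 + (2.125 × 10⁻⁴) = 1.0002125.
ρ = 1026 × 1.0002125 = 1026.218 kg m⁻³.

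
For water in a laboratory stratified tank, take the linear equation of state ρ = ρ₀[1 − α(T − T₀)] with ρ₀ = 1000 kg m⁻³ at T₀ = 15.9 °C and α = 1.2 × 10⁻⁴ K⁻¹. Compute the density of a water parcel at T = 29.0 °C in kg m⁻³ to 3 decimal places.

T − T₀ = +13.1 K.
Bracket = 1 − α·(+13.1) = 1 + (-1.572 × 10⁻³) = 0.9984280.
ρ = 1000 × 0.9984280 = 998.428 kg m⁻³.

998.428 kg m⁻³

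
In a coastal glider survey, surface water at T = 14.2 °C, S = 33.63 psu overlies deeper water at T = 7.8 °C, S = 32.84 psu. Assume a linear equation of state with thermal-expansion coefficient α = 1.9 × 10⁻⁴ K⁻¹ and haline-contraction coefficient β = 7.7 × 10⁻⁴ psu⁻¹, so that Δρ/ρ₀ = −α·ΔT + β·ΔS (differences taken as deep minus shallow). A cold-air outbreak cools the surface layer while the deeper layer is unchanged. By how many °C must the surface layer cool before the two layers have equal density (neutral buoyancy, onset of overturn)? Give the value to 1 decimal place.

Neutral buoyancy requires Δρ = 0, i.e. −α(T_deep − T_surf′) + β(S_deep − S_surf) = 0.
T_surf′ = T_deep − (β/α)·ΔS = 7.8 − (7.7 × 10⁻⁴/1.9 × 10⁻⁴)·(-0.79) = 11.002 °C.
Cooling required: 14.2 − (11.002) = 3.198 °C.

3.2 °C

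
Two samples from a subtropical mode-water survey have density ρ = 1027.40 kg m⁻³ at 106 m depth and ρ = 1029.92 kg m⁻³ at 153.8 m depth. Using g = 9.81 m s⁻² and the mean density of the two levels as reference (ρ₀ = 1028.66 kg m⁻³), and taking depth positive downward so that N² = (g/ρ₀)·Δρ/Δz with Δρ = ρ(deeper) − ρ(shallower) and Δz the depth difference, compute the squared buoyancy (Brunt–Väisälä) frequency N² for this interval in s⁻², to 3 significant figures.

Δρ = 1029.92 − 1027.40 = 2.52 kg m⁻³ over Δz = 153.8 − 106 = 47.8 m.
N² = (9.81/1028.66) × (2.52/47.8) = 5.0277 × 10⁻⁴ s⁻² ≈ 5.03 × 10⁻⁴ s⁻².

5.03 × 10⁻⁴ s⁻²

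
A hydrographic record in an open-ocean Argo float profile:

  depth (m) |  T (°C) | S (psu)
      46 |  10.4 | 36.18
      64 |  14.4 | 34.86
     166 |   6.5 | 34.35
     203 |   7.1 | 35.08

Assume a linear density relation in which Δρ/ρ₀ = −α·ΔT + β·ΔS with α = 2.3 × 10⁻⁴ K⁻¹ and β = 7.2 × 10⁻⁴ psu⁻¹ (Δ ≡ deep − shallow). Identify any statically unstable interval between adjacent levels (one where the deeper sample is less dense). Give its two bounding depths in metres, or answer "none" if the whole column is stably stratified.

Evaluate Δρ/ρ₀ = −αΔT + βΔS across each adjacent pair:
  46–64 m: −αΔT+βΔS = −(2.3 × 10⁻⁴)(+4.0)+(7.2 × 10⁻⁴)(-1.32) = -1.9 × 10⁻³ → UNSTABLE
  64–166 m: −αΔT+βΔS = −(2.3 × 10⁻⁴)(-7.9)+(7.2 × 10⁻⁴)(-0.51) = 1.4 × 10⁻³ → stable
  166–203 m: −αΔT+βΔS = −(2.3 × 10⁻⁴)(+0.6)+(7.2 × 10⁻⁴)(+0.73) = 3.9 × 10⁻⁴ → stable
The 46–64 m interval has Δρ < 0: lighter water underlies denser water.

46–64 m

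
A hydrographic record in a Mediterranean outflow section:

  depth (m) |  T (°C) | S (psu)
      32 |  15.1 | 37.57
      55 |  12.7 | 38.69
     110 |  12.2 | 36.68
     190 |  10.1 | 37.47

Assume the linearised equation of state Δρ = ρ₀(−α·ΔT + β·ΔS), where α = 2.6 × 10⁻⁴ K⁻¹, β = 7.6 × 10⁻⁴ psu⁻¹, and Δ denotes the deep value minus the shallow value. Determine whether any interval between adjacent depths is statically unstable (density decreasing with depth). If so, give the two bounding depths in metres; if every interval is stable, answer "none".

Evaluate Δρ/ρ₀ = −αΔT + βΔS across each adjacent pair:
  32–55 m: −αΔT+βΔS = −(2.6 × 10⁻⁴)(-2.4)+(7.6 × 10⁻⁴)(+1.12) = 1.5 × 10⁻³ → stable
  55–110 m: −αΔT+βΔS = −(2.6 × 10⁻⁴)(-0.5)+(7.6 × 10⁻⁴)(-2.01) = -1.4 × 10⁻³ → UNSTABLE
  110–190 m: −αΔT+βΔS = −(2.6 × 10⁻⁴)(-2.1)+(7.6 × 10⁻⁴)(+0.79) = 1.1 × 10⁻³ → stable
The 55–110 m interval has Δρ < 0: lighter water underlies denser water.

55–110 m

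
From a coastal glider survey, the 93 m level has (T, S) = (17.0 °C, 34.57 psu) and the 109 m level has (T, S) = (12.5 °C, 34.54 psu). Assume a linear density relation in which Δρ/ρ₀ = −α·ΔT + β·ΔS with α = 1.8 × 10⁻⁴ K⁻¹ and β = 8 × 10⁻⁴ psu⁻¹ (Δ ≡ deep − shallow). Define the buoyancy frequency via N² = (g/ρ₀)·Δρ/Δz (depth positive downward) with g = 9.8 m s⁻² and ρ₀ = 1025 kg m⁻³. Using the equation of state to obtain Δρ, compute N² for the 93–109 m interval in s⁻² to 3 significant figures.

4.81 × 10⁻⁴ s⁻²

ΔT = -4.5 K, ΔS = -0.03 psu (deep − shallow).
Δρ/ρ₀ = −αΔT + βΔS = 8.10 × 10⁻⁴ − 2.40 × 10⁻⁵ = 7.86 × 10⁻⁴, so Δρ ≈ 0.8056 kg m⁻³.
N² = (g/ρ₀)·Δρ/Δz = g·(Δρ/ρ₀)/Δz = 9.8 × 7.86 × 10⁻⁴ / 16 = 4.8143 × 10⁻⁴ s⁻² ≈ 4.81 × 10⁻⁴ s⁻².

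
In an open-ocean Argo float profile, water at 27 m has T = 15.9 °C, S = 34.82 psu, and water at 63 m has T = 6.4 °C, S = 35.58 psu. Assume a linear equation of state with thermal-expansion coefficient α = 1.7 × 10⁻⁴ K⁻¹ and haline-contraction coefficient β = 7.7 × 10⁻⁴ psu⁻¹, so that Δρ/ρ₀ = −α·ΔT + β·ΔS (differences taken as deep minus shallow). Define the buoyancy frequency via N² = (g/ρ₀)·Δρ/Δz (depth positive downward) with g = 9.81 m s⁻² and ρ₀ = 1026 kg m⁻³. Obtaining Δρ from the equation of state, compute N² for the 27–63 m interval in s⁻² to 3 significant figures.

ΔT = -9.5 K, ΔS = +0.76 psu (deep − shallow).
Δρ/ρ₀ = −αΔT + βΔS = 1.615 × 10⁻³ + 5.852 × 10⁻⁴ = 2.2002 × 10⁻³, so Δρ ≈ 2.257 kg m⁻³.
N² = (g/ρ₀)·Δρ/Δz = g·(Δρ/ρ₀)/Δz = 9.81 × 2.2002 × 10⁻³ / 36 = 5.9955 × 10⁻⁴ s⁻² ≈ 6.00 × 10⁻⁴ s⁻².

6.00 × 10⁻⁴ s⁻²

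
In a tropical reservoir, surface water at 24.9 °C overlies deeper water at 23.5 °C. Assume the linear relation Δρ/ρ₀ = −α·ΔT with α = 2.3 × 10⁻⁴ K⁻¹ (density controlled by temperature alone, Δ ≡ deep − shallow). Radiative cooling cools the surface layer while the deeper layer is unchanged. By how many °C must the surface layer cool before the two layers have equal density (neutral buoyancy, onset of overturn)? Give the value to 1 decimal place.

With temperature the only control, equal density requires T_surf′ = T_deep.
T_surf′ = 23.5 °C.
Cooling required: 24.9 − 23.5 = 1.4 °C.

1.4 °C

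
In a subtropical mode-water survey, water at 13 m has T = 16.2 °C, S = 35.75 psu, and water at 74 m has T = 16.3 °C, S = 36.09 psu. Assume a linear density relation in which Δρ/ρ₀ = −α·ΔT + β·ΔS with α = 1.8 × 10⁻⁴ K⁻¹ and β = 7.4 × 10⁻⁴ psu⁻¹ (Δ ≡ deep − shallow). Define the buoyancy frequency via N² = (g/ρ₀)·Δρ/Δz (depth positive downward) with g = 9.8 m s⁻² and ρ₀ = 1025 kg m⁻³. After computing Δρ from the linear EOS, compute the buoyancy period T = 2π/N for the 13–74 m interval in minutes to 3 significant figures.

17.1 min

ΔT = +0.1 K, ΔS = +0.34 psu (deep − shallow).
Δρ/ρ₀ = −αΔT + βΔS = -1.80 × 10⁻⁵ + 2.516 × 10⁻⁴ = 2.336 × 10⁻⁴, so Δρ ≈ 0.2394 kg m⁻³.
N² = (g/ρ₀)·Δρ/Δz = g·(Δρ/ρ₀)/Δz = 9.8 × 2.336 × 10⁻⁴ / 61 = 3.7529 × 10⁻⁵ s⁻².
N = √(3.7529 × 10⁻⁵) = 6.1261 × 10⁻³ rad s⁻¹ → T = 2π/N = 1.0256 × 10³ s = 17.093 min ≈ 17.1 min.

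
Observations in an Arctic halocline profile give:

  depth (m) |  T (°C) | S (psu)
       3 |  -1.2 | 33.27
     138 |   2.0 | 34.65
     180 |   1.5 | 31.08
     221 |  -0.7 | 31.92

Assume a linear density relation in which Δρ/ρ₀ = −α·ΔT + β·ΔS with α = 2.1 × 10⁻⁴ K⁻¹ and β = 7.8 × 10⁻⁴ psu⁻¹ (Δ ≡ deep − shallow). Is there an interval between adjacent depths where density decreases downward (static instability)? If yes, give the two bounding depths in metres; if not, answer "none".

138–180 m

Evaluate Δρ/ρ₀ = −αΔT + βΔS across each adjacent pair:
  3–138 m: −αΔT+βΔS = −(2.1 × 10⁻⁴)(+3.2)+(7.8 × 10⁻⁴)(+1.38) = 4.0 × 10⁻⁴ → stable
  138–180 m: −αΔT+βΔS = −(2.1 × 10⁻⁴)(-0.5)+(7.8 × 10⁻⁴)(-3.57) = -2.7 × 10⁻³ → UNSTABLE
  180–221 m: −αΔT+βΔS = −(2.1 × 10⁻⁴)(-2.2)+(7.8 × 10⁻⁴)(+0.84) = 1.1 × 10⁻³ → stable
The 138–180 m interval has Δρ < 0: lighter water underlies denser water.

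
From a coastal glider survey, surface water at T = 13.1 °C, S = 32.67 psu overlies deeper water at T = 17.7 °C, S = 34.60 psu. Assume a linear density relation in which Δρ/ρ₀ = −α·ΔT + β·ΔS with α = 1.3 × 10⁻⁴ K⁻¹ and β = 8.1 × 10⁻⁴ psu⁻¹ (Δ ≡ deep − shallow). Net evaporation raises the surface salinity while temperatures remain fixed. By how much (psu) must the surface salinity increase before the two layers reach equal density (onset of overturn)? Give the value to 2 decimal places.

1.19 psu

Neutral buoyancy requires −α(T_deep − T_surf) + β(S_deep − S_surf′) = 0.
S_surf′ = S_deep − (α/β)·ΔT = 34.60 − (1.3 × 10⁻⁴/8.1 × 10⁻⁴)·(+4.6) = 33.8617 psu.
Increase required: 33.8617 − 32.67 = 1.1917 psu.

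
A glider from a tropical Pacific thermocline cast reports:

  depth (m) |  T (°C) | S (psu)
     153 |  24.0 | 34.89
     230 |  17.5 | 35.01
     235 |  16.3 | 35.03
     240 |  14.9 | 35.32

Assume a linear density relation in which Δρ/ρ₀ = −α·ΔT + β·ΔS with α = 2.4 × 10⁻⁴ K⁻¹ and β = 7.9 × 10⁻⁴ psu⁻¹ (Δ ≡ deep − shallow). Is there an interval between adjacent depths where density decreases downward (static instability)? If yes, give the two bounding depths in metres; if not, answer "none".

Evaluate Δρ/ρ₀ = −αΔT + βΔS across each adjacent pair:
  153–230 m: −αΔT+βΔS = −(2.4 × 10⁻⁴)(-6.5)+(7.9 × 10⁻⁴)(+0.12) = 1.7 × 10⁻³ → stable
  230–235 m: −αΔT+βΔS = −(2.4 × 10⁻⁴)(-1.2)+(7.9 × 10⁻⁴)(+0.02) = 3.0 × 10⁻⁴ → stable
  235–240 m: −αΔT+βΔS = −(2.4 × 10⁻⁴)(-1.4)+(7.9 × 10⁻⁴)(+0.29) = 5.7 × 10⁻⁴ → stable
Every interval has Δρ > 0: the column is stably stratified throughout.

none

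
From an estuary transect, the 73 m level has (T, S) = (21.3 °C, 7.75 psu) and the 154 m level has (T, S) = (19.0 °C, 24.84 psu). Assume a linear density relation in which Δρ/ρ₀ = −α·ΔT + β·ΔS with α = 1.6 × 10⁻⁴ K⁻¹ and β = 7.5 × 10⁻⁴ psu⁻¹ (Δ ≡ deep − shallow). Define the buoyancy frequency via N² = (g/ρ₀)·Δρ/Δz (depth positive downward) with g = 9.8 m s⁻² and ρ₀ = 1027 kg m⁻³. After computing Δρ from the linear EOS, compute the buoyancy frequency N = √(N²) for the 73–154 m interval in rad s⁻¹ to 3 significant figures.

0.0399 rad s⁻¹

ΔT = -2.3 K, ΔS = +17.09 psu (deep − shallow).
Δρ/ρ₀ = −αΔT + βΔS = 3.68 × 10⁻⁴ + 0.0128175 = 0.0131855, so Δρ ≈ 13.54 kg m⁻³.
N² = (g/ρ₀)·Δρ/Δz = g·(Δρ/ρ₀)/Δz = 9.8 × 0.0131855 / 81 = 1.5953 × 10⁻³ s⁻².
N = √(1.5953 × 10⁻³) = 0.039941 rad s⁻¹ ≈ 0.0399 rad s⁻¹.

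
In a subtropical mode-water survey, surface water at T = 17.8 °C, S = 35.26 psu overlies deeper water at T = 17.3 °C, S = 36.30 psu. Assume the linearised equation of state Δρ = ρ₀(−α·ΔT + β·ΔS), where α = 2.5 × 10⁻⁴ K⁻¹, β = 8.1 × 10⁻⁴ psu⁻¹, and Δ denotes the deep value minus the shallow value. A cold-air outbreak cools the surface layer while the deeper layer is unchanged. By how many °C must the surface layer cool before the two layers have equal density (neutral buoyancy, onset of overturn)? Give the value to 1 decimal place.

Neutral buoyancy requires Δρ = 0, i.e. −α(T_deep − T_surf′) + β(S_deep − S_surf) = 0.
T_surf′ = T_deep − (β/α)·ΔS = 17.3 − (8.1 × 10⁻⁴/2.5 × 10⁻⁴)·(+1.04) = 13.930 °C.
Cooling required: 17.8 − (13.930) = 3.870 °C.

3.9 °C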